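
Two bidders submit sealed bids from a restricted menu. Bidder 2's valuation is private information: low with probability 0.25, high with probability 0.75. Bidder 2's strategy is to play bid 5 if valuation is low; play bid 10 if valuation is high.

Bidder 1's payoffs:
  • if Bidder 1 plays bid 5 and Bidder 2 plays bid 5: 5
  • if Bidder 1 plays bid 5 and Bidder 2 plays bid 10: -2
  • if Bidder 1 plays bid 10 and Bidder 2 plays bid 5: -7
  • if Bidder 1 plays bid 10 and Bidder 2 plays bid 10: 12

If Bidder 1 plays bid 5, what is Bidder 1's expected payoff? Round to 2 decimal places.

-0.25

E[bid 5] = 0.25·5 + 0.75·(-2) = 1.25 + (-1.5) = -0.25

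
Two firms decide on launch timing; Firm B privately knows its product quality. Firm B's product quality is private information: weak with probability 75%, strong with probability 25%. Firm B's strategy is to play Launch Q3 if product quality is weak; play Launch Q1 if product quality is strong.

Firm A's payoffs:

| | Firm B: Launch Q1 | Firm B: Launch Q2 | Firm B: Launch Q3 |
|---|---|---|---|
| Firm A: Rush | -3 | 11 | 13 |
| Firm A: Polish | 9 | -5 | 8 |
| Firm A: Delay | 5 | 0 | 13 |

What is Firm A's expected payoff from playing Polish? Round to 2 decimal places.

E[Polish] = 0.75·8 + 0.25·9 = 6 + 2.25 = 8.25

8.25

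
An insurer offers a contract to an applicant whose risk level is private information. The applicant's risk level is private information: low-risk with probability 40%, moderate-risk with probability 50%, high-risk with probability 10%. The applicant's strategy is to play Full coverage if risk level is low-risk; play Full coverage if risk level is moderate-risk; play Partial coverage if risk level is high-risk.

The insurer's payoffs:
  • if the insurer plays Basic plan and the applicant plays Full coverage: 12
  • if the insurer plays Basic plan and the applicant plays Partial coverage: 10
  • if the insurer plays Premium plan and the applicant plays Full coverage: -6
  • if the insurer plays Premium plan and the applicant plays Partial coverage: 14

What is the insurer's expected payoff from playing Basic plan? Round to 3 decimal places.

11.800

E[Basic plan] = 0.4·12 + 0.5·12 + 0.1·10 = 4.8 + 6 + 1 = 11.8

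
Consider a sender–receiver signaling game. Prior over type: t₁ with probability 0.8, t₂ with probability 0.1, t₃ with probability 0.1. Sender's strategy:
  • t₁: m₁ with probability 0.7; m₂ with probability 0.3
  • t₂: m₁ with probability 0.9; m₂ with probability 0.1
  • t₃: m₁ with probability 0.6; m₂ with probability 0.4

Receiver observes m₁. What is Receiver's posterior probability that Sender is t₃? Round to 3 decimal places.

0.085

Apply Bayes' rule using the sender's strategy as the likelihood.
P(m₁) = 0.8·0.7 + 0.1·0.9 + 0.1·0.6 = 0.71
P(t₃ | m₁) = (0.1·0.6) / 0.71 = 0.06 / 0.71 = 0.084507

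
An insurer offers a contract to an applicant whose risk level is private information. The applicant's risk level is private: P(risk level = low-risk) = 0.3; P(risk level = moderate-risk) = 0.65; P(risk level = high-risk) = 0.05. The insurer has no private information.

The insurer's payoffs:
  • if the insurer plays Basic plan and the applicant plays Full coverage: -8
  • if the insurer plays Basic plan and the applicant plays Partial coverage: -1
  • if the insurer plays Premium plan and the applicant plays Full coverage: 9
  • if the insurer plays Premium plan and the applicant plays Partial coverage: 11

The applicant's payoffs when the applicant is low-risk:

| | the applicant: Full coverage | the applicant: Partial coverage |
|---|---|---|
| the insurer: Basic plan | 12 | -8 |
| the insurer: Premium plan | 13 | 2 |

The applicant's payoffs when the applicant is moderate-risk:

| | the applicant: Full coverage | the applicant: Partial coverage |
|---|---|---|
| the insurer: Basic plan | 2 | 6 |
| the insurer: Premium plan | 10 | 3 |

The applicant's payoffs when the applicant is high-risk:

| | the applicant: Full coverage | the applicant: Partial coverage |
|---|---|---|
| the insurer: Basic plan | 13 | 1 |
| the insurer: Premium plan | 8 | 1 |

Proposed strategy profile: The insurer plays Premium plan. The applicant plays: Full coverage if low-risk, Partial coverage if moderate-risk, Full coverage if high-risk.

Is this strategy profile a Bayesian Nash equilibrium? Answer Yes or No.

No

The insurer plays Premium plan: E[Premium plan] = 0.3·(9) + 0.65·(11) + 0.05·(9) = 10.3; E[Basic plan] = -3.45. Best-responding. ✓
The applicant (risk level low-risk), facing Premium plan: Full coverage gives 13, Partial coverage gives 2. Proposed Full coverage is best. ✓
The applicant (risk level moderate-risk), facing Premium plan: Full coverage gives 10, Partial coverage gives 3. Proposed Partial coverage is not best — profitable deviation exists. ✗
The applicant (risk level high-risk), facing Premium plan: Full coverage gives 8, Partial coverage gives 1. Proposed Full coverage is best. ✓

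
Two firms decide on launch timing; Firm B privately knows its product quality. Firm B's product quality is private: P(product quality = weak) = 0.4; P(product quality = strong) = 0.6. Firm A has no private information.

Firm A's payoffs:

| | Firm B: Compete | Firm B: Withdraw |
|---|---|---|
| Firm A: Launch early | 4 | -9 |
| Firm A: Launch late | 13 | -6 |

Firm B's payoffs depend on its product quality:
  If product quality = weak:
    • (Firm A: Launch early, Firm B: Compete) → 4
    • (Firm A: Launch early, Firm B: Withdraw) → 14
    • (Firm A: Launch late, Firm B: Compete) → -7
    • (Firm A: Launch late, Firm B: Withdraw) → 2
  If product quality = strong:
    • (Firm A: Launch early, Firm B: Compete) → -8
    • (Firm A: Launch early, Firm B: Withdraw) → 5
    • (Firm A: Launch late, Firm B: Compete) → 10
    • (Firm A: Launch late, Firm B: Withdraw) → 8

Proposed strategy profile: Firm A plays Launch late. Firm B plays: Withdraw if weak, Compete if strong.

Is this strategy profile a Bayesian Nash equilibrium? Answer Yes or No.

Yes

A profile is a BNE iff every type of every player is best-responding given beliefs about the other side.
Firm A plays Launch late: E[Launch late] = 0.4·(-6) + 0.6·(13) = 5.4; E[Launch early] = -1.2. Best-responding. ✓
Firm B (product quality weak), facing Launch late: Compete gives -7, Withdraw gives 2. Proposed Withdraw is best. ✓
Firm B (product quality strong), facing Launch late: Compete gives 10, Withdraw gives 8. Proposed Compete is best. ✓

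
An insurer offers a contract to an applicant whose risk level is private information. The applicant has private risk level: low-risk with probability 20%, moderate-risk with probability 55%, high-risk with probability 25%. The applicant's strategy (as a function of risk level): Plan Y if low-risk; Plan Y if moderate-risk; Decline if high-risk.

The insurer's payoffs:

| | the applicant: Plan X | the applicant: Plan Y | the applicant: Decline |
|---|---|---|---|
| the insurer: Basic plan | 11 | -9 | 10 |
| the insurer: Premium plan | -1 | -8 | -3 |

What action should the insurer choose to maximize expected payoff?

Basic plan

E[Basic plan] = 0.2·(-9) + 0.55·(-9) + 0.25·(10) = -4.25
E[Premium plan] = 0.2·(-8) + 0.55·(-8) + 0.25·(-3) = -6.75
Best response: Basic plan (-4.25 is the largest).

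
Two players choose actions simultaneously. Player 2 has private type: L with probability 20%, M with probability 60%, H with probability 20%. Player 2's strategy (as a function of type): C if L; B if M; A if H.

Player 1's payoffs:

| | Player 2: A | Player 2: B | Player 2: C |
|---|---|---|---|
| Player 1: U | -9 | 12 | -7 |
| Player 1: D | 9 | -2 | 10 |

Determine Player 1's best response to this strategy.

Compute Player 1's expected payoff for each action, taking the expectation over Player 2's type.
E[U] = 0.2·(-7) + 0.6·(12) + 0.2·(-9) = 4
E[D] = 0.2·(10) + 0.6·(-2) + 0.2·(9) = 2.6
Best response: U (4 is the largest).

U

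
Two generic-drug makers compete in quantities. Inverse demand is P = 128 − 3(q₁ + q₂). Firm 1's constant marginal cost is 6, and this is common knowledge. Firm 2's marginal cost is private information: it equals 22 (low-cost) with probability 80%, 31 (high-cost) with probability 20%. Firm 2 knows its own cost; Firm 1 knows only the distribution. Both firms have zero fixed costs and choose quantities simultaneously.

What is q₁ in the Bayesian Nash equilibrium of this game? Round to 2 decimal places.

15.53

Each type of Firm 2 best-responds to q₁; Firm 1 best-responds to the expected q₂ over Firm 2's types.
Firm 2 with cost c maximizes (128 − 3(q₁+q₂) − c)·q₂, giving q₂(c) = (128 − c − 3q₁)/6.
E[c₂] = 0.8·22 + 0.2·31 = 23.8
Firm 1's FOC against E[q₂] yields q₁ = (128 − 2·6 + E[c₂])/9 = (128 − 12 + 23.8)/9 = 15.5333.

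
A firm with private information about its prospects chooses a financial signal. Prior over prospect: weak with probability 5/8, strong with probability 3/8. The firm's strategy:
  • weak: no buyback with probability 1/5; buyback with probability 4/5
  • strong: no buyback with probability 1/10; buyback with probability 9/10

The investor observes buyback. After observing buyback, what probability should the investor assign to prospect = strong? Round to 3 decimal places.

P(buyback) = (5/8)·(4/5) + (3/8)·(9/10) = 67/80
P(strong | buyback) = ((3/8)·(9/10)) / (67/80) = (27/80) / (67/80) = 27/67

0.403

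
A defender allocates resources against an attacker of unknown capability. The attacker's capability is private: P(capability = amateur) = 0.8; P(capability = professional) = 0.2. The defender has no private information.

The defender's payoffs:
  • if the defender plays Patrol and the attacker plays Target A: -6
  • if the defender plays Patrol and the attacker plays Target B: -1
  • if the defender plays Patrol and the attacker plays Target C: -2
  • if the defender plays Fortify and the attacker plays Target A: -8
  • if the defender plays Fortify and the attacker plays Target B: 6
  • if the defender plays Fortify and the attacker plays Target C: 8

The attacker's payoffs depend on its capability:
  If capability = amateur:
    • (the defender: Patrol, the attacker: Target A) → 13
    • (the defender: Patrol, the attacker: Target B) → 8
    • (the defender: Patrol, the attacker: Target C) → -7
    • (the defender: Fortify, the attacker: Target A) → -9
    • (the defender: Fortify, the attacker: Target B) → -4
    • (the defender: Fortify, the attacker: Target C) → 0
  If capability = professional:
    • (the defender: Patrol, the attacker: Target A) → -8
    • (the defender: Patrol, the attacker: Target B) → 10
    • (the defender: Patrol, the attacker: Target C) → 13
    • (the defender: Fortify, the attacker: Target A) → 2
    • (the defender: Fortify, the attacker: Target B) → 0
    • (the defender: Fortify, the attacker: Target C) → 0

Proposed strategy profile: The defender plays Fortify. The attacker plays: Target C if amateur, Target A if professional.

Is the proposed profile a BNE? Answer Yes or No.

Yes

The defender plays Fortify: E[Fortify] = 0.8·(8) + 0.2·(-8) = 4.8; E[Patrol] = -2.8. Best-responding. ✓
The attacker (capability amateur), facing Fortify: Target A gives -9, Target B gives -4, Target C gives 0. Proposed Target C is best. ✓
The attacker (capability professional), facing Fortify: Target A gives 2, Target B gives 0, Target C gives 0. Proposed Target A is best. ✓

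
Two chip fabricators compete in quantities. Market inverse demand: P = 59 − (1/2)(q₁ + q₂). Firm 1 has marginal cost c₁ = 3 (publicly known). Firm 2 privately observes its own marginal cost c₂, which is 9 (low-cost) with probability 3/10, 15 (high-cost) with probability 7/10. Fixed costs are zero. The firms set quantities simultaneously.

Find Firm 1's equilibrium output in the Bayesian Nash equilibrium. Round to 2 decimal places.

Firm 2 with cost c maximizes (59 − (1/2)(q₁+q₂) − c)·q₂, giving q₂(c) = (59 − c − (1/2)q₁).
E[c₂] = 3/10·9 + 7/10·15 = 13.2
Firm 1's FOC against E[q₂] yields q₁ = (59 − 2·3 + E[c₂])/(3/2) = (59 − 6 + 13.2)/(3/2) = 44.1333.

44.13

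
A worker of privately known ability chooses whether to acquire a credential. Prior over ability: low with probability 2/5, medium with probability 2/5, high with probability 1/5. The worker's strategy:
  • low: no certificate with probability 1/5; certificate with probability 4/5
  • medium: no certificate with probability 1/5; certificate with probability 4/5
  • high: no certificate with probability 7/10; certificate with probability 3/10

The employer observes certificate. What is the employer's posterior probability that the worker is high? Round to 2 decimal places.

P(certificate) = (2/5)·(4/5) + (2/5)·(4/5) + (1/5)·(3/10) = 7/10
P(high | certificate) = ((1/5)·(3/10)) / (7/10) = (3/50) / (7/10) = 3/35

0.09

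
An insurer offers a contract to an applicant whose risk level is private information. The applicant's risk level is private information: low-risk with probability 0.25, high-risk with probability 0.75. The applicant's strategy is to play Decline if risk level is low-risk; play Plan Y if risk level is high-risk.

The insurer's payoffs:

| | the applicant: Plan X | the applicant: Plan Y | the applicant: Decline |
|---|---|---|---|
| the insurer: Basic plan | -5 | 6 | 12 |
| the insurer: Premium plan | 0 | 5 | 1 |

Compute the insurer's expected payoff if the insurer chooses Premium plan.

4

Take the expectation over the applicant's risk level, weighting each type's action by its prior probability.
E[Premium plan] = 0.25·1 + 0.75·5 = 0.25 + 3.75 = 4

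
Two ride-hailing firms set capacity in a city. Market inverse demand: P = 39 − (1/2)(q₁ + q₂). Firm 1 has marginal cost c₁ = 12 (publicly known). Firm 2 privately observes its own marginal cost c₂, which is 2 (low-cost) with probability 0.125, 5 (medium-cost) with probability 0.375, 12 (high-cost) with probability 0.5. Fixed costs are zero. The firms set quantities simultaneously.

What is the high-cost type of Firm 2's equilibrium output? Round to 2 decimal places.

19.29

Firm 2 with cost c maximizes (39 − (1/2)(q₁+q₂) − c)·q₂, giving q₂(c) = (39 − c − (1/2)q₁).
E[c₂] = 0.125·2 + 0.375·5 + 0.5·12 = 8.125
Firm 1's FOC against E[q₂] yields q₁ = (39 − 2·12 + E[c₂])/(3/2) = (39 − 24 + 8.125)/(3/2) = 15.4167.
q₂(high-cost) = (39 − 12 − (1/2)·15.4167) = 19.2917.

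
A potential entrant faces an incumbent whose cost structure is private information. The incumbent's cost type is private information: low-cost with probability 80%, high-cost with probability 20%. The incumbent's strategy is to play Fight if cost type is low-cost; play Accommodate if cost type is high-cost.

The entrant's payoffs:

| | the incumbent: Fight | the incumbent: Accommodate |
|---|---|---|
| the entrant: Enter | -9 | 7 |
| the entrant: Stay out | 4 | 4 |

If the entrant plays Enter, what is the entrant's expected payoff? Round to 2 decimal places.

-5.80

E[Enter] = 0.8·(-9) + 0.2·7 = (-7.2) + 1.4 = -5.8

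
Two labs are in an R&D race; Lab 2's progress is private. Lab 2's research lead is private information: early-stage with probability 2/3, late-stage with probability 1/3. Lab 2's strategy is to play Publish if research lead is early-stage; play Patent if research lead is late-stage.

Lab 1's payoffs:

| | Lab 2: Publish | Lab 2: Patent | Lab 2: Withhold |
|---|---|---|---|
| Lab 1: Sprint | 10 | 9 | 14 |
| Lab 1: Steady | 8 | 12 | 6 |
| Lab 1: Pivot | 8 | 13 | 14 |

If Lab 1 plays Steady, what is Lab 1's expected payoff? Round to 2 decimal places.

Take the expectation over Lab 2's research lead, weighting each type's action by its prior probability.
E[Steady] = 2/3·8 + 1/3·12 = 16/3 + 4 = 28/3

9.33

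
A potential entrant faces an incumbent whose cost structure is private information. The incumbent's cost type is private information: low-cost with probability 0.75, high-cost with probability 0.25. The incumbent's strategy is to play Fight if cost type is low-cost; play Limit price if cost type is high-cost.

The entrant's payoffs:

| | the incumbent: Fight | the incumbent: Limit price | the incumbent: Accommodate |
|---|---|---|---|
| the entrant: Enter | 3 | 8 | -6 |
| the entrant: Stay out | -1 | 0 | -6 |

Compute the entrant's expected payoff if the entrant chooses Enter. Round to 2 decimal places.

4.25

Take the expectation over the incumbent's cost type, weighting each type's action by its prior probability.
E[Enter] = 0.75·3 + 0.25·8 = 2.25 + 2 = 4.25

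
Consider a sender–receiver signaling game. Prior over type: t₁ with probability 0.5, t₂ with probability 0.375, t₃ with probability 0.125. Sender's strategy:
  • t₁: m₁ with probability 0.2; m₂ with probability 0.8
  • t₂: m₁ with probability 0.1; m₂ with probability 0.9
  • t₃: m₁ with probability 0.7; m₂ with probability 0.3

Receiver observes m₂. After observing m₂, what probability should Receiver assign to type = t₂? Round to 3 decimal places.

Apply Bayes' rule using the sender's strategy as the likelihood.
P(m₂) = 0.5·0.8 + 0.375·0.9 + 0.125·0.3 = 0.775
P(t₂ | m₂) = (0.375·0.9) / 0.775 = 0.3375 / 0.775 = 0.435484

0.435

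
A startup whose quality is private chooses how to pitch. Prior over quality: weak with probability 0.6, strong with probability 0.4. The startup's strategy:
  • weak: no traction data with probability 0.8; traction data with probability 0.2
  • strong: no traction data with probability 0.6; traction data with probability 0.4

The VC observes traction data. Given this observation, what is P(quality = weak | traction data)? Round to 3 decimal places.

Apply Bayes' rule using the sender's strategy as the likelihood.
P(traction data) = 0.6·0.2 + 0.4·0.4 = 0.28
P(weak | traction data) = (0.6·0.2) / 0.28 = 0.12 / 0.28 = 0.428571

0.429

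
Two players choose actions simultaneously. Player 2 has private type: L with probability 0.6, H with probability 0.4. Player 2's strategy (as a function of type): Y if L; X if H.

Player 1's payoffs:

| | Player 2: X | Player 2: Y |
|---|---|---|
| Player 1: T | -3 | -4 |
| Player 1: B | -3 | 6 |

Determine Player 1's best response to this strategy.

E[T] = 0.6·(-4) + 0.4·(-3) = -3.6
E[B] = 0.6·(6) + 0.4·(-3) = 2.4
Best response: B (2.4 is the largest).

B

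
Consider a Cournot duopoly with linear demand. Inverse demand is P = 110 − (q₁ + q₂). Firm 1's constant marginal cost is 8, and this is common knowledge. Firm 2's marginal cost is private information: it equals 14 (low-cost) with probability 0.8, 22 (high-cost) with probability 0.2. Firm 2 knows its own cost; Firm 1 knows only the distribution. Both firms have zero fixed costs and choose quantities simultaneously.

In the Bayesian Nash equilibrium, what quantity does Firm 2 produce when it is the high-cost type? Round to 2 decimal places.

25.73

Each type of Firm 2 best-responds to q₁; Firm 1 best-responds to the expected q₂ over Firm 2's types.
Firm 2 with cost c maximizes (110 − (q₁+q₂) − c)·q₂, giving q₂(c) = (110 − c − q₁)/2.
E[c₂] = 0.8·14 + 0.2·22 = 15.6
Firm 1's FOC against E[q₂] yields q₁ = (110 − 2·8 + E[c₂])/3 = (110 − 16 + 15.6)/3 = 36.5333.
q₂(high-cost) = (110 − 22 − 36.5333)/2 = 25.7333.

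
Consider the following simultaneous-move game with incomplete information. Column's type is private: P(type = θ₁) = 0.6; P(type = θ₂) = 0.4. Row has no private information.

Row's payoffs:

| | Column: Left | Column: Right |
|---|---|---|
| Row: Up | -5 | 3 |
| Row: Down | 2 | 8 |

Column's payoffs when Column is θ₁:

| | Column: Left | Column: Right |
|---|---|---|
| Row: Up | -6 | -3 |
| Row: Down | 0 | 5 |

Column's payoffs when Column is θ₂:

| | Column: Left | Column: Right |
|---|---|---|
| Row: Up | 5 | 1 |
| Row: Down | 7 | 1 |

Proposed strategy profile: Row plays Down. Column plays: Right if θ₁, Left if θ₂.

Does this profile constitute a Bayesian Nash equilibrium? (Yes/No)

Row plays Down: E[Down] = 0.6·(8) + 0.4·(2) = 5.6; E[Up] = -0.2. Best-responding. ✓
Column (type θ₁), facing Down: Left gives 0, Right gives 5. Proposed Right is best. ✓
Column (type θ₂), facing Down: Left gives 7, Right gives 1. Proposed Left is best. ✓

Yes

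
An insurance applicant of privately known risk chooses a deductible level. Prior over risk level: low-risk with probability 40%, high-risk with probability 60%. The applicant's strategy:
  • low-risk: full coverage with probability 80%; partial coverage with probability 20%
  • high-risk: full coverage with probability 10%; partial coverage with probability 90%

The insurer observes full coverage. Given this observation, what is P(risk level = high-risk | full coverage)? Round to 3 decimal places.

Apply Bayes' rule using the sender's strategy as the likelihood.
P(full coverage) = 0.4·0.8 + 0.6·0.1 = 0.38
P(high-risk | full coverage) = (0.6·0.1) / 0.38 = 0.06 / 0.38 = 0.157895

0.158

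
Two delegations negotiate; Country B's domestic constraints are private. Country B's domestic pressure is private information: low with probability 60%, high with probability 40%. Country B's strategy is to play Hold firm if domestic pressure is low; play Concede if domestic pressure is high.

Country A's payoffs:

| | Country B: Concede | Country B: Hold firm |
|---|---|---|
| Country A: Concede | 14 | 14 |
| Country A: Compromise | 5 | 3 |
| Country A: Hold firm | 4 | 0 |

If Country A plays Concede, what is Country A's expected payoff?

E[Concede] = 0.6·14 + 0.4·14 = 8.4 + 5.6 = 14

14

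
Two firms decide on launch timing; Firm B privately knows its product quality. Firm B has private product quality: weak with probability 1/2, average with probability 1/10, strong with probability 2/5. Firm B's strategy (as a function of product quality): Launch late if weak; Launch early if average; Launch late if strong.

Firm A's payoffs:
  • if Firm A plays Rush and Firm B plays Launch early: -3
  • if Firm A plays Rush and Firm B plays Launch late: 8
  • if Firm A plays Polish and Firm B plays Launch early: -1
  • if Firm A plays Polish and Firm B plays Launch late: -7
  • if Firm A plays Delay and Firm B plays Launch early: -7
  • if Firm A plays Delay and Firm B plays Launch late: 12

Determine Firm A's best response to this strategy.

E[Rush] = 1/2·(8) + 1/10·(-3) + 2/5·(8) = 69/10
E[Polish] = 1/2·(-7) + 1/10·(-1) + 2/5·(-7) = -32/5
E[Delay] = 1/2·(12) + 1/10·(-7) + 2/5·(12) = 101/10
Best response: Delay (101/10 is the largest).

Delay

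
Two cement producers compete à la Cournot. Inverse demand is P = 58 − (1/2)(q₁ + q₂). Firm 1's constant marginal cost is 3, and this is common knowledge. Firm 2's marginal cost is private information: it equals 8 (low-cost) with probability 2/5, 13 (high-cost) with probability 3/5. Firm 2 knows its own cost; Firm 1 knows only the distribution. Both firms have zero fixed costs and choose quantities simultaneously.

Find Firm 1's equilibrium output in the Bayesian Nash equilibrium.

42

Type-c best response for Firm 2: q₂(c) = (58 − c) − q₁/2.
Firm 1 maximizes expected profit; its first-order condition is 58 − q₁ − (1/2)E[q₂] − 3 = 0.
Substituting E[q₂] and solving: E[c₂] = 11, so q₁ = (58 − 2·3 + 11)/(3/2) = 42.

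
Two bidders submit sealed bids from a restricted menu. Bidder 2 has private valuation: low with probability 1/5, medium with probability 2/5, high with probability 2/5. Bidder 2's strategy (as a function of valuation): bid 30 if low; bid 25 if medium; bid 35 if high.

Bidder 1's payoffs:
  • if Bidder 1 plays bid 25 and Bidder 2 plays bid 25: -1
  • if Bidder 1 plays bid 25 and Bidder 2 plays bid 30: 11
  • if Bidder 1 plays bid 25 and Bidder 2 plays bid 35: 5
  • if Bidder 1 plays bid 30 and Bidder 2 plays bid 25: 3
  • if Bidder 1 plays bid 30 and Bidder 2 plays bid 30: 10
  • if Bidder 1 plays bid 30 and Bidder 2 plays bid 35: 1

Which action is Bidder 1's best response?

bid 25

E[bid 25] = 1/5·(11) + 2/5·(-1) + 2/5·(5) = 19/5
E[bid 30] = 1/5·(10) + 2/5·(3) + 2/5·(1) = 18/5
Best response: bid 25 (19/5 is the largest).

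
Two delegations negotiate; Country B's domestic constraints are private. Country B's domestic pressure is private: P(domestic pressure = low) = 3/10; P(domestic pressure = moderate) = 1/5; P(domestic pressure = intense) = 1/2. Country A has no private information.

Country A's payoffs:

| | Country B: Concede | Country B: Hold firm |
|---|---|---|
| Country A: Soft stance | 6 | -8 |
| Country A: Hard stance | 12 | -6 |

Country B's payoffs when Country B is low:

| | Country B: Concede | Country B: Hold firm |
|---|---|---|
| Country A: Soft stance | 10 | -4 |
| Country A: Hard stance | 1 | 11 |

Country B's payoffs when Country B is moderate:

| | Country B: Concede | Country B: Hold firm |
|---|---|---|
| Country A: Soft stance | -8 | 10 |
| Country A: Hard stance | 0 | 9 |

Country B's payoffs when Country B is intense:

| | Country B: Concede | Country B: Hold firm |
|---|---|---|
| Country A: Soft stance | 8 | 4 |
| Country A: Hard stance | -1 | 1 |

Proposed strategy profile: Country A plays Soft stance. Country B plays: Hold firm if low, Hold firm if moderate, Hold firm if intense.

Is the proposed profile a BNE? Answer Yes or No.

No

Country A plays Soft stance: E[Soft stance] = 3/10·(-8) + 1/5·(-8) + 1/2·(-8) = -8; E[Hard stance] = -6. Not best-responding. ✗
Country B (domestic pressure low), facing Soft stance: Concede gives 10, Hold firm gives -4. Proposed Hold firm is not best — profitable deviation exists. ✗
Country B (domestic pressure moderate), facing Soft stance: Concede gives -8, Hold firm gives 10. Proposed Hold firm is best. ✓
Country B (domestic pressure intense), facing Soft stance: Concede gives 8, Hold firm gives 4. Proposed Hold firm is not best — profitable deviation exists. ✗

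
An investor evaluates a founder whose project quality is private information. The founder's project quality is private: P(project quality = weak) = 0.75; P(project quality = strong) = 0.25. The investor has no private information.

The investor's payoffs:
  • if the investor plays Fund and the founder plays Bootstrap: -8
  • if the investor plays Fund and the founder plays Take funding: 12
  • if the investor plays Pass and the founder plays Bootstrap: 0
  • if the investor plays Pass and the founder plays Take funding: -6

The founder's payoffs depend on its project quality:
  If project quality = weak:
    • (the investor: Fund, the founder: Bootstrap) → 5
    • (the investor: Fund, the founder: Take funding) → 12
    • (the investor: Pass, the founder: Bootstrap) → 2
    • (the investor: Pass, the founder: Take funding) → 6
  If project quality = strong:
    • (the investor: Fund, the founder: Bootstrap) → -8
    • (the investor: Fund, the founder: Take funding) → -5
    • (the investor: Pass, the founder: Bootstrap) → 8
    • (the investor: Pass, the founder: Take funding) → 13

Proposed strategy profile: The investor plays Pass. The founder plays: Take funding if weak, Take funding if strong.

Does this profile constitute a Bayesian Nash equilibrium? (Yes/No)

A profile is a BNE iff every type of every player is best-responding given beliefs about the other side.
The investor plays Pass: E[Pass] = 0.75·(-6) + 0.25·(-6) = -6; E[Fund] = 12. Not best-responding. ✗
The founder (project quality weak), facing Pass: Bootstrap gives 2, Take funding gives 6. Proposed Take funding is best. ✓
The founder (project quality strong), facing Pass: Bootstrap gives 8, Take funding gives 13. Proposed Take funding is best. ✓

No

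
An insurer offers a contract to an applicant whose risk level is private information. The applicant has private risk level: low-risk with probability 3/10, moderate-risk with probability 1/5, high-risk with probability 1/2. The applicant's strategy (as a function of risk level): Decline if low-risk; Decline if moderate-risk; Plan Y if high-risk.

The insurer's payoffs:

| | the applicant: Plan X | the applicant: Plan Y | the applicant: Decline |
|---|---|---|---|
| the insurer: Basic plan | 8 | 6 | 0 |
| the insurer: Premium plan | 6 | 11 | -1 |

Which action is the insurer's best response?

E[Basic plan] = 3/10·(0) + 1/5·(0) + 1/2·(6) = 3
E[Premium plan] = 3/10·(-1) + 1/5·(-1) + 1/2·(11) = 5
Best response: Premium plan (5 is the largest).

Premium plan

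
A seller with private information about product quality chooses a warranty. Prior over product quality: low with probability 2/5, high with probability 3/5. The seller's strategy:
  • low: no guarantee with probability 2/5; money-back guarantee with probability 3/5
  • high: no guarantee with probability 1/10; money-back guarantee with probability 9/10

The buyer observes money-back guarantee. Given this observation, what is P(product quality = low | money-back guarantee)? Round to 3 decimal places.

P(money-back guarantee) = (2/5)·(3/5) + (3/5)·(9/10) = 39/50
P(low | money-back guarantee) = ((2/5)·(3/5)) / (39/50) = (6/25) / (39/50) = 4/13

0.308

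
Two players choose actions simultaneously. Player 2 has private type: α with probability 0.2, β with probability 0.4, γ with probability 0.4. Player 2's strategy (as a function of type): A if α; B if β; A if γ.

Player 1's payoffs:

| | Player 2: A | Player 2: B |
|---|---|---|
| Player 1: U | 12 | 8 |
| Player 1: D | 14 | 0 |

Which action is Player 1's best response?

U

E[U] = 0.2·(12) + 0.4·(8) + 0.4·(12) = 10.4
E[D] = 0.2·(14) + 0.4·(0) + 0.4·(14) = 8.4
Best response: U (10.4 is the largest).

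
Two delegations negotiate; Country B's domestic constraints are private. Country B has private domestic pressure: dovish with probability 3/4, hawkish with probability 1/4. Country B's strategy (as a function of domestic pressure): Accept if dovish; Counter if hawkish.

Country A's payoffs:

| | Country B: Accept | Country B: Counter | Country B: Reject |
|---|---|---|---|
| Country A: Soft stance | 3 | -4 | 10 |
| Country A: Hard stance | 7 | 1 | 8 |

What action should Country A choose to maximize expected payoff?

Hard stance

E[Soft stance] = 3/4·(3) + 1/4·(-4) = 5/4
E[Hard stance] = 3/4·(7) + 1/4·(1) = 11/2
Best response: Hard stance (11/2 is the largest).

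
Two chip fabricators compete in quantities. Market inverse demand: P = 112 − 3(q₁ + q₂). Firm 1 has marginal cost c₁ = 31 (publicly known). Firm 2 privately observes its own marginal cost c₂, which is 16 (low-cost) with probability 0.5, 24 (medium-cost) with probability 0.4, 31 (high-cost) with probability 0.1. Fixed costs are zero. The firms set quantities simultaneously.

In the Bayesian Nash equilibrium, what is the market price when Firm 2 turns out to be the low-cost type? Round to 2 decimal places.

Each type of Firm 2 best-responds to q₁; Firm 1 best-responds to the expected q₂ over Firm 2's types.
Firm 2 with cost c maximizes (112 − 3(q₁+q₂) − c)·q₂, giving q₂(c) = (112 − c − 3q₁)/6.
E[c₂] = 0.5·16 + 0.4·24 + 0.1·31 = 20.7
Firm 1's FOC against E[q₂] yields q₁ = (112 − 2·31 + E[c₂])/9 = (112 − 62 + 20.7)/9 = 7.85556.
q₂(low-cost) = 12.0722, so P = 112 − 3·(7.85556 + 12.0722) = 52.2167.

52.22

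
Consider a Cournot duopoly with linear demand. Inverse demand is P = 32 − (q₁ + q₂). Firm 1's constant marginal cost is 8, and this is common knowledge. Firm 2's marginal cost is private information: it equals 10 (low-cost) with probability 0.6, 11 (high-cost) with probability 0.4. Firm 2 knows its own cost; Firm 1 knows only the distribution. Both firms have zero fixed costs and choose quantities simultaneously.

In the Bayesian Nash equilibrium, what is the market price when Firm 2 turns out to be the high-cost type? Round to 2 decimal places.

17.10

Type-c best response for Firm 2: q₂(c) = (32 − c)/2 − q₁/2.
Firm 1 maximizes expected profit; its first-order condition is 32 − 2q₁ − E[q₂] − 8 = 0.
Substituting E[q₂] and solving: E[c₂] = 10.4, so q₁ = (32 − 2·8 + 10.4)/3 = 8.8.
q₂(high-cost) = 6.1, so P = 32 − (8.8 + 6.1) = 17.1.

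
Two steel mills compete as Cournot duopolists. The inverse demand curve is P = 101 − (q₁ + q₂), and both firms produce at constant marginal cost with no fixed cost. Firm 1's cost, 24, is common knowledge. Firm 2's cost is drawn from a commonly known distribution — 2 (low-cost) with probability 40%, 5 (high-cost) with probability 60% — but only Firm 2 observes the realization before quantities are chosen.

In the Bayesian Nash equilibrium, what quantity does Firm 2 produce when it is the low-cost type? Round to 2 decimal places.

40.03

Type-c best response for Firm 2: q₂(c) = (101 − c)/2 − q₁/2.
Firm 1 maximizes expected profit; its first-order condition is 101 − 2q₁ − E[q₂] − 24 = 0.
Substituting E[q₂] and solving: E[c₂] = 3.8, so q₁ = (101 − 2·24 + 3.8)/3 = 18.9333.
q₂(low-cost) = (101 − 2 − 18.9333)/2 = 40.0333.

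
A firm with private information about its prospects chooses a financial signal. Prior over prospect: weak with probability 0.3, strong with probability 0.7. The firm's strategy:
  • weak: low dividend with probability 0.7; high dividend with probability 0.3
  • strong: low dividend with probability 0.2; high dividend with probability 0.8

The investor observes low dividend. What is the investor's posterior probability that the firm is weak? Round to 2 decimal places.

P(low dividend) = 0.3·0.7 + 0.7·0.2 = 0.35
P(weak | low dividend) = (0.3·0.7) / 0.35 = 0.21 / 0.35 = 0.6

0.60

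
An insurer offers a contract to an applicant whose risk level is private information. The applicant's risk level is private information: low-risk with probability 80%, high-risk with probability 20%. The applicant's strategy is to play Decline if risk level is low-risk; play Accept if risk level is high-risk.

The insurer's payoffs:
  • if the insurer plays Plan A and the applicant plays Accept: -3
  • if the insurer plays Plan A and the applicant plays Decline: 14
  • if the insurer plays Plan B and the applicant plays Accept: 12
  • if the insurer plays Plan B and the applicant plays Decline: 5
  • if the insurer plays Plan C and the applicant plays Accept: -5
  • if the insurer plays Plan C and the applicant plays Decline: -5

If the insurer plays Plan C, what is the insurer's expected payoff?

-5

E[Plan C] = 0.8·(-5) + 0.2·(-5) = (-4) + (-1) = -5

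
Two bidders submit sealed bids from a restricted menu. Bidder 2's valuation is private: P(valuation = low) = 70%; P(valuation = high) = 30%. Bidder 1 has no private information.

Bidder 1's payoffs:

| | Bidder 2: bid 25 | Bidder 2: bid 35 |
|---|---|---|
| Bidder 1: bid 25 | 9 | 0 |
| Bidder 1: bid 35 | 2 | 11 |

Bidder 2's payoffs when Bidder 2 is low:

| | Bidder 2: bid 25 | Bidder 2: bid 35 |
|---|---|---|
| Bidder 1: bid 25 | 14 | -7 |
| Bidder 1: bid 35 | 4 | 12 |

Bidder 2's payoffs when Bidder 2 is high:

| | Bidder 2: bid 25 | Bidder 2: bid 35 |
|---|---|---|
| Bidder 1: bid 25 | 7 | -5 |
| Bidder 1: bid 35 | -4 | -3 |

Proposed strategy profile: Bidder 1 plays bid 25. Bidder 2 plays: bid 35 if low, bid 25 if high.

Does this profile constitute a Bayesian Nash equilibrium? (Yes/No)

No

Bidder 1 plays bid 25: E[bid 25] = 0.7·(0) + 0.3·(9) = 2.7; E[bid 35] = 8.3. Not best-responding. ✗
Bidder 2 (valuation low), facing bid 25: bid 25 gives 14, bid 35 gives -7. Proposed bid 35 is not best — profitable deviation exists. ✗
Bidder 2 (valuation high), facing bid 25: bid 25 gives 7, bid 35 gives -5. Proposed bid 25 is best. ✓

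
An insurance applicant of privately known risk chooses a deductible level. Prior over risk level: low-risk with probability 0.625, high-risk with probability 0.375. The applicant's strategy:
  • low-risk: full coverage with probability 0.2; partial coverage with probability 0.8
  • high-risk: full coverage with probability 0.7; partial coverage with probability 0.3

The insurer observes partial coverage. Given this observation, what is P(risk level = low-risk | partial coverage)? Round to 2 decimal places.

0.82

P(partial coverage) = 0.625·0.8 + 0.375·0.3 = 0.6125
P(low-risk | partial coverage) = (0.625·0.8) / 0.6125 = 0.5 / 0.6125 = 0.816327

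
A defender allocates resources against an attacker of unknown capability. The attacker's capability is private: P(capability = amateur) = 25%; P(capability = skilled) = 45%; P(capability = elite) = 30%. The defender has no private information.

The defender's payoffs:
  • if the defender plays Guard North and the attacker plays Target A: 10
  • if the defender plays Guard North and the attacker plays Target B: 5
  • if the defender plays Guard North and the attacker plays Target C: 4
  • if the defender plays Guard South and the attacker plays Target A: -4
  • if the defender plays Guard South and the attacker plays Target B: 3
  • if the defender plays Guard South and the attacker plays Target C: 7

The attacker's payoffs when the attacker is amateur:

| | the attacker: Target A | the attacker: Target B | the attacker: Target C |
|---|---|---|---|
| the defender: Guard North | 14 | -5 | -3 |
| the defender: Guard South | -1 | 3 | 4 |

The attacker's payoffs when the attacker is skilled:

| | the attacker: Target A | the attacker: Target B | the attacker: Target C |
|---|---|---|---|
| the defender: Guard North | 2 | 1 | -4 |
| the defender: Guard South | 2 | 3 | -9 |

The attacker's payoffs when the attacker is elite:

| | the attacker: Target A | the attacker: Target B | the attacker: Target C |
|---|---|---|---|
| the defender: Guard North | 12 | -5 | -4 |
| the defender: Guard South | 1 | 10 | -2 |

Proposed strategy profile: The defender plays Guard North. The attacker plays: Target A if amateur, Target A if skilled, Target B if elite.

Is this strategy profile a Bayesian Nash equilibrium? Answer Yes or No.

No

The defender plays Guard North: E[Guard North] = 0.25·(10) + 0.45·(10) + 0.3·(5) = 8.5; E[Guard South] = -1.9. Best-responding. ✓
The attacker (capability amateur), facing Guard North: Target A gives 14, Target B gives -5, Target C gives -3. Proposed Target A is best. ✓
The attacker (capability skilled), facing Guard North: Target A gives 2, Target B gives 1, Target C gives -4. Proposed Target A is best. ✓
The attacker (capability elite), facing Guard North: Target A gives 12, Target B gives -5, Target C gives -4. Proposed Target B is not best — profitable deviation exists. ✗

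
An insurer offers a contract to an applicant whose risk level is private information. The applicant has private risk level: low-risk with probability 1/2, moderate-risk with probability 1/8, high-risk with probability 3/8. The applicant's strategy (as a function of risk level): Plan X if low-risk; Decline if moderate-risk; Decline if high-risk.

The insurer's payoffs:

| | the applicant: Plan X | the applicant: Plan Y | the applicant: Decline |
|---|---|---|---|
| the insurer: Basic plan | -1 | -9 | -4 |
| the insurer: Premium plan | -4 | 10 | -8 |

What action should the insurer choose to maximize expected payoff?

Basic plan

E[Basic plan] = 1/2·(-1) + 1/8·(-4) + 3/8·(-4) = -5/2
E[Premium plan] = 1/2·(-4) + 1/8·(-8) + 3/8·(-8) = -6
Best response: Basic plan (-5/2 is the largest).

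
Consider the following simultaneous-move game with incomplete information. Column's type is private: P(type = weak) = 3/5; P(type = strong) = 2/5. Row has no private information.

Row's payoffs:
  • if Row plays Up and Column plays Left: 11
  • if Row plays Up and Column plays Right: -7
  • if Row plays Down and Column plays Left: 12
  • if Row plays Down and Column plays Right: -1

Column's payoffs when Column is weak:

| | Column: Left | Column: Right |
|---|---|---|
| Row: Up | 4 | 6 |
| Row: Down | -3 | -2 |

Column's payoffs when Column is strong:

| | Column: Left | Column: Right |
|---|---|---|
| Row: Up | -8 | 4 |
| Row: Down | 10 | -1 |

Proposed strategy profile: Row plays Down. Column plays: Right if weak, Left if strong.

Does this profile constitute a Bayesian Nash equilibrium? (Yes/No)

Yes

A profile is a BNE iff every type of every player is best-responding given beliefs about the other side.
Row plays Down: E[Down] = 3/5·(-1) + 2/5·(12) = 21/5; E[Up] = 1/5. Best-responding. ✓
Column (type weak), facing Down: Left gives -3, Right gives -2. Proposed Right is best. ✓
Column (type strong), facing Down: Left gives 10, Right gives -1. Proposed Left is best. ✓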